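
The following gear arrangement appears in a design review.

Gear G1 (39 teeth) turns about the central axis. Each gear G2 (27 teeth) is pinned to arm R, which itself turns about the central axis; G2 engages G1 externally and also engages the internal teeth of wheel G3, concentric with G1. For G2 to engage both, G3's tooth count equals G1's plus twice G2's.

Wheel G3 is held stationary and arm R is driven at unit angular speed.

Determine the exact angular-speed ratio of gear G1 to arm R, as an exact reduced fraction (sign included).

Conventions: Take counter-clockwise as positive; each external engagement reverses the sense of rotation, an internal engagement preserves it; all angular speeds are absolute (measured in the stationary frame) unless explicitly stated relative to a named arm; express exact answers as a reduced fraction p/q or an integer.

planetary set (39T centre, 27T on arm, 93T internal) — Willis relation
ring teeth: 39 + 2·27 = 93
39(ω_sun−ω_arm) = −93(ω_ring−ω_arm),  ω_ring = 0, ω_arm = 1
ω_sun = 1 − (93/39)(0−1) = 44/13
ω_out/ω_in = 44/13

44/13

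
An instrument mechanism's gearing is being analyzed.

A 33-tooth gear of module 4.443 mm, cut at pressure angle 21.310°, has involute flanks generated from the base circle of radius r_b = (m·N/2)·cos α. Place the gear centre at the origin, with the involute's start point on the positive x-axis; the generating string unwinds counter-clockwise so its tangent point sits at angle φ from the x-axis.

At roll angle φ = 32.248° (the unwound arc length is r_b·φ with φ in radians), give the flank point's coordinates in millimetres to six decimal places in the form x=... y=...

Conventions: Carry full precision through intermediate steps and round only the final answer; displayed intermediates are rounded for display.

single-mesh involute tooth geometry (33T wheel at module 4.443)
pitch radius r_p = m·N/2 = 4.443·33/2 = 73.309500
base radius r_b = r_p·cos α = 73.309500·cos 21.310° = 68.297169
roll angle φ = 32.248° = 0.56283378 rad
x = r_b·(cos φ + φ·sin φ) = 78.273071
y = r_b·(sin φ − φ·cos φ) = 3.931890

x=78.273071 y=3.931890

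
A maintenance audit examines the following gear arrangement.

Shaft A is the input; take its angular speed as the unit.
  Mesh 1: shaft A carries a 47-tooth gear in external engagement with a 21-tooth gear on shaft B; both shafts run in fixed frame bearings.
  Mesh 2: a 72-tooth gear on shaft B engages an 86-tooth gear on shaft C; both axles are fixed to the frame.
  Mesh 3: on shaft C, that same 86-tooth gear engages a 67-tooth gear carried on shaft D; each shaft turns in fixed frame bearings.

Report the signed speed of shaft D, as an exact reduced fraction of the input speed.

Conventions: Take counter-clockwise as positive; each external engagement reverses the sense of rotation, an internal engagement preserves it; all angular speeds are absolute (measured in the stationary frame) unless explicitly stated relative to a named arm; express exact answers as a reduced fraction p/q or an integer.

3-mesh fixed-axis compound train (all bearings frame-fixed)
mesh 1 [47T→21T]: |ω|/ω_in = 1×47/21 = 47/21, sense flips to −
mesh 2 [72T→86T]: |ω|/ω_in = (47/21)×72/86 = 564/301, sense flips to +
mesh 3 [86T→67T]: |ω|/ω_in = (564/301)×86/67 = 1128/469, sense flips to −
signed output speed (× input speed) = -1128/469

-1128/469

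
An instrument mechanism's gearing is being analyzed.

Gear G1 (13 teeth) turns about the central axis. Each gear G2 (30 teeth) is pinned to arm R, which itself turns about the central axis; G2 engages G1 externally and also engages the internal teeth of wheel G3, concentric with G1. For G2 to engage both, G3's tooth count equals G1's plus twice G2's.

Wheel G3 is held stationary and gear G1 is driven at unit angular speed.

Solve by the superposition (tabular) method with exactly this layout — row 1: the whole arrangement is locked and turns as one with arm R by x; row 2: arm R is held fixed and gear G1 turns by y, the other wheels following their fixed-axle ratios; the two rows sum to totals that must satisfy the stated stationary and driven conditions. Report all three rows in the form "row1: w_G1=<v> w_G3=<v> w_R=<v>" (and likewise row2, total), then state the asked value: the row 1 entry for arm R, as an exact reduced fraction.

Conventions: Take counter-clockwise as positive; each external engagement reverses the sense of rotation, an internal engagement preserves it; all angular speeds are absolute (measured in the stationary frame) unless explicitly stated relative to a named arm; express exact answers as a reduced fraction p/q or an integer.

row1: w_G1=13/86 w_G3=13/86 w_R=13/86
row2: w_G1=73/86 w_G3=-13/86 w_R=0
total: w_G1=1 w_G3=0 w_R=13/86
asked value: 13/86

recognized (axles ride arm R): planetary set, 13/30/73 teeth
row 1: whole set turns with the arm by x
row 2 — arm fixed, fixed-axis ratios: sun y, ring −(13/73)·y, arm 0
boundary: total ω_ring = x − (13/73)·y = 0 and total ω_sun = x + y = 1  ⇒  y = 73/86, x = 13/86
row 2 ring = −(13/73)·73/86 = -13/86
totals (row 1 + row 2): sun 13/86 + 73/86 = 1, ring 13/86 + (-13/86) = 0, arm 13/86 + 0 = 13/86
asked cell (row1, arm) = 13/86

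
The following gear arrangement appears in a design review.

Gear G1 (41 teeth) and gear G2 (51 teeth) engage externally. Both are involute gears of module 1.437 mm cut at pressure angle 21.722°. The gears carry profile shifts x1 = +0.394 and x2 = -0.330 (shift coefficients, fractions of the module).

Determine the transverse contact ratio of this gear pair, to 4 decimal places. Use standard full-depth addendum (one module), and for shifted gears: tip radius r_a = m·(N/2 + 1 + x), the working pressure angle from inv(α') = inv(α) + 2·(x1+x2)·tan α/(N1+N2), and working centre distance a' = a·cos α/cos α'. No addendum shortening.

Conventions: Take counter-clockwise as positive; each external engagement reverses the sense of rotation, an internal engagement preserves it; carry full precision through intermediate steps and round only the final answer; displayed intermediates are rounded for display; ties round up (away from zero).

1.6194

recognized (one external pair, fixed centres): single-mesh tooth geometry, m = 1.437, N1 = 41, N2 = 51
base radii: r_b1 = 27.366668, r_b2 = 34.041465
tip radii: r_a1 = 31.461678, r_a2 = 37.606290
inv(α') = inv(21.722°) + 2·(+0.394-0.330)·tan α/(41+51) = 0.01982705  ⇒  α' = 21.92009°
a' = a·cos α / cos α' = 66.1020·cos 21.722°/cos 21.92009° = 66.193570
action lengths: √(r_a1²−r_b1²) = 15.521040, √(r_a2²−r_b2²) = 15.981606
base pitch p_b = π·m·cos α = 4.193899
CR = (15.521040 + 15.981606 − 66.193570·sin 21.92009°)/4.193899 = 1.619428
contact ratio ≈ 1.6194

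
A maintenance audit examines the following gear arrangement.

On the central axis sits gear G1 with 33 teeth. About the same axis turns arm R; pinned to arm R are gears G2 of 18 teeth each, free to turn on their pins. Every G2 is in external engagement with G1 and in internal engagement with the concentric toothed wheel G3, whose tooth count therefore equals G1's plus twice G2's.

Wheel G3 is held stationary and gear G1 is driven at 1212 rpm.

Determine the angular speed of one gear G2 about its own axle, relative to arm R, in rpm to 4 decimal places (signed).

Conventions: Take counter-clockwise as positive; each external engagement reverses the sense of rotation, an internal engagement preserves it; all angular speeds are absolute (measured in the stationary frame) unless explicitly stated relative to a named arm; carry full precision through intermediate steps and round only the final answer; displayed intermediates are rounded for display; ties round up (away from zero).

-1503.1176 rpm

class = planetary set [G3 = 33+2·18 = 69; Willis about the carrier]
normalise by the input: solve with ω_sun = 1, then scale by 1212 rpm
ring teeth: 33 + 2·18 = 69
33(ω_sun−ω_arm) = −69(ω_ring−ω_arm),  ω_ring = 0, ω_sun = 1
33(1−ω_arm) = −69(0−ω_arm)  ⇒  102·ω_arm = 33  ⇒  ω_arm = 11/34
sun–planet mesh: 33·(1−11/34) = −18·(ω_p−ω_arm)  ⇒  ω_p−ω_arm = -253/204
scale: ω_p−ω_arm = -253/204 × 1212 rpm = -1503.1176 rpm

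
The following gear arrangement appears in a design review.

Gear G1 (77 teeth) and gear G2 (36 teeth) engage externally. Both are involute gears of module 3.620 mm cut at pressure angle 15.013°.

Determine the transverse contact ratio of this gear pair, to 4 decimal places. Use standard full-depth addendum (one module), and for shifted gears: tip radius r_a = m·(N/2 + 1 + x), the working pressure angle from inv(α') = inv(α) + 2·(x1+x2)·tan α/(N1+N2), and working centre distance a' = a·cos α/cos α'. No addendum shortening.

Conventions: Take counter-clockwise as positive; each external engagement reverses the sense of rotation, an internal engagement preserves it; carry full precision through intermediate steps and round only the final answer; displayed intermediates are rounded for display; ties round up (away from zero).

2.0927

class = single-mesh tooth geometry [involute pair 77T × 36T, m = 3.620]
base radii: r_b1 = 134.612895, r_b2 = 62.935899
tip radii: r_a1 = 142.990000, r_a2 = 68.780000
no profile shift: α' = α, a' = a
action lengths: √(r_a1²−r_b1²) = 48.223529, √(r_a2²−r_b2²) = 27.744568
base pitch p_b = π·m·cos α = 10.984387
CR = (48.223529 + 27.744568 − 204.530000·sin 15.01300°)/10.984387 = 2.092699
contact ratio ≈ 2.0927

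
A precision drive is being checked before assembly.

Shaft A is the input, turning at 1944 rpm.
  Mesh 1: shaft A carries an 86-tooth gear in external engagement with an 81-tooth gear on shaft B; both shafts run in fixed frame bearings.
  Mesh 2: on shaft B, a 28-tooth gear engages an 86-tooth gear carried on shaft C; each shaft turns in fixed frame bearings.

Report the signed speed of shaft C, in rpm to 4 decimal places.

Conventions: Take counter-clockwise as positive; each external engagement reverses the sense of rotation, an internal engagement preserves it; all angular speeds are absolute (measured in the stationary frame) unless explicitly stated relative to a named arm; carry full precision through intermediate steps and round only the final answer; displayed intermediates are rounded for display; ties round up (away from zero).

+672.0000 rpm

class = fixed-axis compound train [2 meshes; 2 ratios multiply, 2 sense flips]
mesh 1 [86T→81T]: ω = 1944.0000×86/81 = 2064.0000 rpm, sense flips to −
mesh 2 [28T→86T]: ω = 2064.0000×28/86 = 672.0000 rpm, sense flips to +
signed output speed = +672.0000 rpm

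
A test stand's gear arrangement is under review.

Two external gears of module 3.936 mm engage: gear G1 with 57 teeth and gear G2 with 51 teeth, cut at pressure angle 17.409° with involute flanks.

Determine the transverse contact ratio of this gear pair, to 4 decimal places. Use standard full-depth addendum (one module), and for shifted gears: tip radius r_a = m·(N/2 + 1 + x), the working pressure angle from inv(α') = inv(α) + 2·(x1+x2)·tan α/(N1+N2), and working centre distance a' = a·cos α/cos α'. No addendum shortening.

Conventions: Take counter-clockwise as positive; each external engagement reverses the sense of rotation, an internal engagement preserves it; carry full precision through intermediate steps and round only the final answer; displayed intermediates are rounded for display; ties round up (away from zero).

recognized (one external pair, fixed centres): single-mesh tooth geometry, m = 3.936, N1 = 57, N2 = 51
base radii: r_b1 = 107.037593, r_b2 = 95.770478
tip radii: r_a1 = 116.112000, r_a2 = 104.304000
no profile shift: α' = α, a' = a
action lengths: √(r_a1²−r_b1²) = 44.999448, √(r_a2²−r_b2²) = 41.319972
base pitch p_b = π·m·cos α = 11.798895
CR = (44.999448 + 41.319972 − 212.544000·sin 17.40900°)/11.798895 = 1.926302
contact ratio ≈ 1.9263

1.9263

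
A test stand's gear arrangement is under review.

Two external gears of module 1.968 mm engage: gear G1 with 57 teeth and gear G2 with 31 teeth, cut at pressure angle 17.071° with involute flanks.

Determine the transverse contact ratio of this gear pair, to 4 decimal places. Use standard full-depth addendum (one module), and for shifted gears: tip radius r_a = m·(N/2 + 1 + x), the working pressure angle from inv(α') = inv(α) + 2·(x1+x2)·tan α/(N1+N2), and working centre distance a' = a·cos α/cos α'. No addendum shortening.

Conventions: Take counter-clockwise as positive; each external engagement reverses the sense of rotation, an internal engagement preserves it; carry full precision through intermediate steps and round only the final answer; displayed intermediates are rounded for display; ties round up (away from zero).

1.8836

topology: single-mesh involute geometry — m = 1.968, 57T/31T pair
base radii: r_b1 = 53.616859, r_b2 = 29.160046
tip radii: r_a1 = 58.056000, r_a2 = 32.472000
no profile shift: α' = α, a' = a
action lengths: √(r_a1²−r_b1²) = 22.265030, √(r_a2²−r_b2²) = 14.287144
base pitch p_b = π·m·cos α = 5.910257
CR = (22.265030 + 14.287144 − 86.592000·sin 17.07100°)/5.910257 = 1.883594
contact ratio ≈ 1.8836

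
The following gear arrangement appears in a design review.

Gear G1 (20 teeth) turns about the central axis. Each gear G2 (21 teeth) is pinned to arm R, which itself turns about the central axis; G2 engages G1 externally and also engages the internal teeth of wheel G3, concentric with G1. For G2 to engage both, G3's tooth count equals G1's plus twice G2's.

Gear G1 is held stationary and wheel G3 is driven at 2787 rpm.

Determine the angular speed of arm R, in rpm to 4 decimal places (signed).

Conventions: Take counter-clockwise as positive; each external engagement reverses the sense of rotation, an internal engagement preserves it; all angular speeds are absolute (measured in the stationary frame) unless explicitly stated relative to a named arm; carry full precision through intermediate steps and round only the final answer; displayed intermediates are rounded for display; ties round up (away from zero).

+2107.2439 rpm

recognized (axles ride arm R): planetary set, 20/21/62 teeth
normalise by the input: solve with ω_ring = 1, then scale by 2787 rpm
ring teeth: 20 + 2·21 = 62
20(ω_sun−ω_arm) = −62(ω_ring−ω_arm),  ω_sun = 0, ω_ring = 1
20(0−ω_arm) = −62(1−ω_arm)  ⇒  82·ω_arm = 62  ⇒  ω_arm = 31/41
scale: ω_arm = 31/41 × 2787 rpm = +2107.2439 rpm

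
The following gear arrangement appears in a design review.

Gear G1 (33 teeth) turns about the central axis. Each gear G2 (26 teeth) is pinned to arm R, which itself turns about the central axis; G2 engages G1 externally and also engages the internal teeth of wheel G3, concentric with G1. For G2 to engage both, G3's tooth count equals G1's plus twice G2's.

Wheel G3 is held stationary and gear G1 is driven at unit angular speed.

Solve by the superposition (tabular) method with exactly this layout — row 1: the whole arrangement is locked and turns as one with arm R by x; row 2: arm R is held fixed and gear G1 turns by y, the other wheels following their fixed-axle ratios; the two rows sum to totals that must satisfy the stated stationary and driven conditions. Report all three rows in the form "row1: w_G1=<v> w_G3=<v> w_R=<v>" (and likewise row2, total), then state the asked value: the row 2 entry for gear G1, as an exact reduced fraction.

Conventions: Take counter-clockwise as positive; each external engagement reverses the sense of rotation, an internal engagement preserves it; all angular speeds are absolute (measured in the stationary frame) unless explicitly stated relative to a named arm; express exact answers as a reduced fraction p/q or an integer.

topology: planetary set — G1 33T / G2 26T / G3 85T, arm = carrier (Willis)
row 1: whole set turns with the arm by x
row 2 — arm fixed, fixed-axis ratios: sun y, ring −(33/85)·y, arm 0
boundary: total ω_ring = x − (33/85)·y = 0 and total ω_sun = x + y = 1  ⇒  y = 85/118, x = 33/118
row 2 ring = −(33/85)·85/118 = -33/118
totals (row 1 + row 2): sun 33/118 + 85/118 = 1, ring 33/118 + (-33/118) = 0, arm 33/118 + 0 = 33/118
asked cell (row2, sun) = 85/118

row1: w_G1=33/118 w_G3=33/118 w_R=33/118
row2: w_G1=85/118 w_G3=-33/118 w_R=0
total: w_G1=1 w_G3=0 w_R=33/118
asked value: 85/118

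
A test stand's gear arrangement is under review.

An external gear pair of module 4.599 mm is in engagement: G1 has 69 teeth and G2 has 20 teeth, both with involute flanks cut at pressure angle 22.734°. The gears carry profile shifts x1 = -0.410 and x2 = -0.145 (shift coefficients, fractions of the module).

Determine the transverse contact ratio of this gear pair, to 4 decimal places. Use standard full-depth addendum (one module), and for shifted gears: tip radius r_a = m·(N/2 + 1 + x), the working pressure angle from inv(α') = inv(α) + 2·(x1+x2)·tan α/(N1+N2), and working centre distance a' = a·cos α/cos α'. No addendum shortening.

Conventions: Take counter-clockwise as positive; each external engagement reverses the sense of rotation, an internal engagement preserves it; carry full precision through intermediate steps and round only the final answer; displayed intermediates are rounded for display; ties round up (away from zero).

class = single-mesh tooth geometry [involute pair 69T × 20T, m = 4.599]
base radii: r_b1 = 146.338607, r_b2 = 42.416987
tip radii: r_a1 = 161.378910, r_a2 = 49.922145
inv(α') = inv(22.734°) + 2·(-0.410-0.145)·tan α/(69+20) = 0.01699752  ⇒  α' = 20.86397°
a' = a·cos α / cos α' = 204.6555·cos 22.734°/cos 20.86397° = 202.001079
action lengths: √(r_a1²−r_b1²) = 68.030616, √(r_a2²−r_b2²) = 26.325268
base pitch p_b = π·m·cos α = 13.325690
CR = (68.030616 + 26.325268 − 202.001079·sin 20.86397°)/13.325690 = 1.681948
contact ratio ≈ 1.6819

1.6819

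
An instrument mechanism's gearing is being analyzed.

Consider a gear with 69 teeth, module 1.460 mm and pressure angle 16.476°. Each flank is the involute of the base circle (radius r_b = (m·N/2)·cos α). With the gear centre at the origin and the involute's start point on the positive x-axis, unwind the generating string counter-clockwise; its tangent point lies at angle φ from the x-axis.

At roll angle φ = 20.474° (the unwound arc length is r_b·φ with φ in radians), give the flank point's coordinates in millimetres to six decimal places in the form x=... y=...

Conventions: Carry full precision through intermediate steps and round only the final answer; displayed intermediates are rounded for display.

x=51.287837 y=0.725314

single-mesh involute tooth geometry (69T wheel at module 1.460)
pitch radius r_p = m·N/2 = 1.460·69/2 = 50.370000
base radius r_b = r_p·cos α = 50.370000·cos 16.476° = 48.301738
roll angle φ = 20.474° = 0.35733871 rad
x = r_b·(cos φ + φ·sin φ) = 51.287837
y = r_b·(sin φ − φ·cos φ) = 0.725314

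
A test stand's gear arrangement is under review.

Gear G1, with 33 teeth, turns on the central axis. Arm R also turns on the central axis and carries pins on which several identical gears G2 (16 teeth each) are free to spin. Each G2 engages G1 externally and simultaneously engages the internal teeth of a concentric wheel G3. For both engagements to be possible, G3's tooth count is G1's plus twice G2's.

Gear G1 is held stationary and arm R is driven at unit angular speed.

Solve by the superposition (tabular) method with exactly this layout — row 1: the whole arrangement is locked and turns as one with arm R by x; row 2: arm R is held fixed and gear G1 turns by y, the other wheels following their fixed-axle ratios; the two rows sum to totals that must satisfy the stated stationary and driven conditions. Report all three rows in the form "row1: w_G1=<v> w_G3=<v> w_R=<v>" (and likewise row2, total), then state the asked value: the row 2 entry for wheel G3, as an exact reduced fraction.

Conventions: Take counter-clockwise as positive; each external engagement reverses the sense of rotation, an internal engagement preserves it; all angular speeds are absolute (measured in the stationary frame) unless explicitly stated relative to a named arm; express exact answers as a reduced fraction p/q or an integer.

row1: w_G1=1 w_G3=1 w_R=1
row2: w_G1=-1 w_G3=33/65 w_R=0
total: w_G1=0 w_G3=98/65 w_R=1
asked value: 33/65

planetary set (33T centre, 16T on arm, 65T internal) — Willis relation
row 1: whole set turns with the arm by x
superposition row 2 [arm held]: sun y, ring −(33/65)·y, arm 0
boundary: total ω_sun = x + y = 0 and total ω_arm = x = 1  ⇒  y = -1, x = 1
row 2 ring = −(33/65)·(-1) = 33/65
totals (row 1 + row 2): sun 1 + (-1) = 0, ring 1 + 33/65 = 98/65, arm 1 + 0 = 1
asked cell (row2, ring) = 33/65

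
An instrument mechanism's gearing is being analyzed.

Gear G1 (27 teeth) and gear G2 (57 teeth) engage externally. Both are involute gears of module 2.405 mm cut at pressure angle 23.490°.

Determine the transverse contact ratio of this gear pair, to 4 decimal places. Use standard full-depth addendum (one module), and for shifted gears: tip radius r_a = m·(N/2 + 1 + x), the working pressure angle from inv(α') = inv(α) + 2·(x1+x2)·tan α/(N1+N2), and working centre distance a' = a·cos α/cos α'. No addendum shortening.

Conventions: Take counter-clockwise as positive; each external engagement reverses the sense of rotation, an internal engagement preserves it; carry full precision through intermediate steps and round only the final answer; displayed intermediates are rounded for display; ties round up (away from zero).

topology: single-mesh involute geometry — m = 2.405, 27T/57T pair
base radii: r_b1 = 29.776907, r_b2 = 62.862359
tip radii: r_a1 = 34.872500, r_a2 = 70.947500
no profile shift: α' = α, a' = a
action lengths: √(r_a1²−r_b1²) = 18.150126, √(r_a2²−r_b2²) = 32.891816
base pitch p_b = π·m·cos α = 6.929401
CR = (18.150126 + 32.891816 − 101.010000·sin 23.49000°)/6.929401 = 1.555757
contact ratio ≈ 1.5558

1.5558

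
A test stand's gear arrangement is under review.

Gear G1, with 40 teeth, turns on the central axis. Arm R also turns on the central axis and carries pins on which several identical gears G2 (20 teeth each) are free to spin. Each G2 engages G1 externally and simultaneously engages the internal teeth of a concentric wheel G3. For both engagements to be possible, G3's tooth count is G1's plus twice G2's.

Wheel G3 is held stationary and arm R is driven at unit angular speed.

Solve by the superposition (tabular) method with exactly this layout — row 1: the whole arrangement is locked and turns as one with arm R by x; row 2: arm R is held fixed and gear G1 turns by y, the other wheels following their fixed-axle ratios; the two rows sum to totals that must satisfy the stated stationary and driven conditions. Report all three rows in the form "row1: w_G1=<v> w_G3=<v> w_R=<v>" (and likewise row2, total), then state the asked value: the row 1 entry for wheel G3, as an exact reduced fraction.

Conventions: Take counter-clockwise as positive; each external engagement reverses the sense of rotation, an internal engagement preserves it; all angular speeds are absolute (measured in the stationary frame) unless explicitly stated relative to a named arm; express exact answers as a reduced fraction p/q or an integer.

row1: w_G1=1 w_G3=1 w_R=1
row2: w_G1=2 w_G3=-1 w_R=0
total: w_G1=3 w_G3=0 w_R=1
asked value: 1

planetary set (40T centre, 20T on arm, 80T internal) — Willis relation
row 1 (train locked, turned with arm): all members turn x
row 2 — arm fixed, fixed-axis ratios: sun y, ring −(40/80)·y, arm 0
boundary: total ω_ring = x − (40/80)·y = 0 and total ω_arm = x = 1  ⇒  y = 2, x = 1
row 2 ring = −(40/80)·2 = -1
totals (row 1 + row 2): sun 1 + 2 = 3, ring 1 + (-1) = 0, arm 1 + 0 = 1
asked cell (row1, ring) = 1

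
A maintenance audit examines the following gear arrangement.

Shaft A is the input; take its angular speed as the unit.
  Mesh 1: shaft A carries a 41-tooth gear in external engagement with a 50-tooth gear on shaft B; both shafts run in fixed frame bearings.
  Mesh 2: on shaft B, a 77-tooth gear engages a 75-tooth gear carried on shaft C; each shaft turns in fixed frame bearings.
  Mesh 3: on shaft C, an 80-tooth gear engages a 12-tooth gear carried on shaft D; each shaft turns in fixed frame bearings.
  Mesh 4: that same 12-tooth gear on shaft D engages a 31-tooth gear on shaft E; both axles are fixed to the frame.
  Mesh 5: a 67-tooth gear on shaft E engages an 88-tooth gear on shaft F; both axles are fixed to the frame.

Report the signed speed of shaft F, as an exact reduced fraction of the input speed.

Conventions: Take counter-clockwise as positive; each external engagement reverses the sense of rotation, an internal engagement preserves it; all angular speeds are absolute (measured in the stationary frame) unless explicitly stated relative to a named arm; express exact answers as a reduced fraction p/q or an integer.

-19229/11625

5-mesh fixed-axis compound train (all bearings frame-fixed)
mesh 1 [41T→50T]: |ω|/ω_in = 1×41/50 = 41/50, sense flips to −
mesh 2 [77T→75T]: |ω|/ω_in = (41/50)×77/75 = 3157/3750, sense flips to +
mesh 3 [80T→12T]: |ω|/ω_in = (3157/3750)×80/12 = 6314/1125, sense flips to −
mesh 4 [12T→31T]: |ω|/ω_in = (6314/1125)×12/31 = 25256/11625, sense flips to +
mesh 5 [67T→88T]: |ω|/ω_in = (25256/11625)×67/88 = 19229/11625, sense flips to −
signed output speed (× input speed) = -19229/11625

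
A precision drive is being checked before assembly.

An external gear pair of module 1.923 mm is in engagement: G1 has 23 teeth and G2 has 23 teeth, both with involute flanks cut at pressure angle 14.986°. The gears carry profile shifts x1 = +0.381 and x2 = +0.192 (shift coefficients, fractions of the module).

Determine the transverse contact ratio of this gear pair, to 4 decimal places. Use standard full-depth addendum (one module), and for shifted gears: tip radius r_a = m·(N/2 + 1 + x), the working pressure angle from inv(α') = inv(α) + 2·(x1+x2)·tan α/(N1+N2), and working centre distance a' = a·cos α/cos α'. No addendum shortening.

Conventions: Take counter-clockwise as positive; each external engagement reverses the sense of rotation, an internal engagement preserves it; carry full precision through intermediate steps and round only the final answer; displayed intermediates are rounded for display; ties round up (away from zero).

class = single-mesh tooth geometry [involute pair 23T × 23T, m = 1.923]
base radii: r_b1 = 21.362365, r_b2 = 21.362365
tip radii: r_a1 = 24.770163, r_a2 = 24.406716
inv(α') = inv(14.986°) + 2·(+0.381+0.192)·tan α/(23+23) = 0.01280118  ⇒  α' = 19.04152°
a' = a·cos α / cos α' = 44.2290·cos 14.986°/cos 19.04152° = 45.197848
action lengths: √(r_a1²−r_b1²) = 12.538355, √(r_a2²−r_b2²) = 11.804116
base pitch p_b = π·m·cos α = 5.835813
CR = (12.538355 + 11.804116 − 45.197848·sin 19.04152°)/5.835813 = 1.644419
contact ratio ≈ 1.6444

1.6444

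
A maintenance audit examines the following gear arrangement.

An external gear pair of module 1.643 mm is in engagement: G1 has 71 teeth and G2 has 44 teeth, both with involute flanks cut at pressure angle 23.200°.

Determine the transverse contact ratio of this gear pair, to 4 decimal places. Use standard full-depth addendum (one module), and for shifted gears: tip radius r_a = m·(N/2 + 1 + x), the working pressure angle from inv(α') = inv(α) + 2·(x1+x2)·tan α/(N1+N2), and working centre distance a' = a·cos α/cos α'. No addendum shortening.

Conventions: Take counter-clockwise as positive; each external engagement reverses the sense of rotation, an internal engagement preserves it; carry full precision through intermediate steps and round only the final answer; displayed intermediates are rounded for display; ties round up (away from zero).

class = single-mesh tooth geometry [involute pair 71T × 44T, m = 1.643]
base radii: r_b1 = 53.609947, r_b2 = 33.223066
tip radii: r_a1 = 59.969500, r_a2 = 37.789000
no profile shift: α' = α, a' = a
action lengths: √(r_a1²−r_b1²) = 26.875909, √(r_a2²−r_b2²) = 18.006566
base pitch p_b = π·m·cos α = 4.744243
CR = (26.875909 + 18.006566 − 94.472500·sin 23.20000°)/4.744243 = 1.615811
contact ratio ≈ 1.6158

1.6158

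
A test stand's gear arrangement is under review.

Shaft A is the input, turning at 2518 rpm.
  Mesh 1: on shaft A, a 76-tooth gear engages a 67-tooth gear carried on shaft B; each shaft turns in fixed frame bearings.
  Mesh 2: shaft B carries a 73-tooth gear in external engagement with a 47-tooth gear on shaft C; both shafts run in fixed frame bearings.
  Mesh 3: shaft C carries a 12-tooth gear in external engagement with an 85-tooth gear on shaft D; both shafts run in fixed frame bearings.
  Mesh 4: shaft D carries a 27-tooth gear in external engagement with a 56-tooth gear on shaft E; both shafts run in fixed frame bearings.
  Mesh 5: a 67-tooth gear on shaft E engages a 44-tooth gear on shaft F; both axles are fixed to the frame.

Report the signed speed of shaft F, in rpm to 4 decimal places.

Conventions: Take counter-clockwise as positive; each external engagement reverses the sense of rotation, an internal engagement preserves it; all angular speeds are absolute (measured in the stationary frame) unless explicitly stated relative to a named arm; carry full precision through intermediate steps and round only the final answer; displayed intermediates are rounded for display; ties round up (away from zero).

-459.8114 rpm

class = fixed-axis compound train [5 meshes; 5 ratios multiply, 5 sense flips]
mesh 1 [76T→67T]: ω = 2518.0000×76/67 = 2856.2388 rpm, sense flips to −
mesh 2 [73T→47T]: ω = 2856.2388×73/47 = 4436.2858 rpm, sense flips to +
mesh 3 [12T→85T]: ω = 4436.2858×12/85 = 626.2992 rpm, sense flips to −
mesh 4 [27T→56T]: ω = 626.2992×27/56 = 301.9657 rpm, sense flips to +
mesh 5 [67T→44T]: ω = 301.9657×67/44 = 459.8114 rpm, sense flips to −
signed output speed = -459.8114 rpm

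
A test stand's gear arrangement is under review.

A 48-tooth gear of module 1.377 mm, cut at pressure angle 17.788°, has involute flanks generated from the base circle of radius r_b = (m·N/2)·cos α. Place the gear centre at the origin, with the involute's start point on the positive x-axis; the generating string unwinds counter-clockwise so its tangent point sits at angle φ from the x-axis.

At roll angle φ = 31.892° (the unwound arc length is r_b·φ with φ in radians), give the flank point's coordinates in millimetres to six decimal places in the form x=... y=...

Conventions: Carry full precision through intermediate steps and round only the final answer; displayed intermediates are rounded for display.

topology: single-mesh involute geometry — m = 1.377, N = 48
pitch radius r_p = m·N/2 = 1.377·48/2 = 33.048000
base radius r_b = r_p·cos α = 33.048000·cos 17.788° = 31.468087
roll angle φ = 31.892° = 0.55662041 rad
x = r_b·(cos φ + φ·sin φ) = 35.971770
y = r_b·(sin φ − φ·cos φ) = 1.753520

x=35.971770 y=1.753520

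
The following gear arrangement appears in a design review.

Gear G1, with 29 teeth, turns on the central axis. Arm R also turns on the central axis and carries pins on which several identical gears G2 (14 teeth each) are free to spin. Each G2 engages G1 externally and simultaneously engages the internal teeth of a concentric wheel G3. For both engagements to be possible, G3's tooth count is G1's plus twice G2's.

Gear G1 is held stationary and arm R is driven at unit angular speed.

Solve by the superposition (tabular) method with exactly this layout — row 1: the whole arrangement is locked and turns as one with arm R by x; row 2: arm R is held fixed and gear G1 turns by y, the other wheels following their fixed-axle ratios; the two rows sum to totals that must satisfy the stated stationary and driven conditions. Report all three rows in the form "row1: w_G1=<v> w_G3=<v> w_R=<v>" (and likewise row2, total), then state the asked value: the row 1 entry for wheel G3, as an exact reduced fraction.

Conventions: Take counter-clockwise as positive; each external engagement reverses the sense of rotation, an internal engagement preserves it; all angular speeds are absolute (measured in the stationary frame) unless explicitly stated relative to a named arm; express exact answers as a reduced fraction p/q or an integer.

topology: planetary set — G1 29T / G2 14T / G3 57T, arm = carrier (Willis)
row 1 (train locked, turned with arm): all members turn x
row 2: sun turns y, ring = −(29/57)·y, arm 0
boundary: total ω_sun = x + y = 0 and total ω_arm = x = 1  ⇒  y = -1, x = 1
row 2 ring = −(29/57)·(-1) = 29/57
totals (row 1 + row 2): sun 1 + (-1) = 0, ring 1 + 29/57 = 86/57, arm 1 + 0 = 1
asked cell (row1, ring) = 1

row1: w_G1=1 w_G3=1 w_R=1
row2: w_G1=-1 w_G3=29/57 w_R=0
total: w_G1=0 w_G3=86/57 w_R=1
asked value: 1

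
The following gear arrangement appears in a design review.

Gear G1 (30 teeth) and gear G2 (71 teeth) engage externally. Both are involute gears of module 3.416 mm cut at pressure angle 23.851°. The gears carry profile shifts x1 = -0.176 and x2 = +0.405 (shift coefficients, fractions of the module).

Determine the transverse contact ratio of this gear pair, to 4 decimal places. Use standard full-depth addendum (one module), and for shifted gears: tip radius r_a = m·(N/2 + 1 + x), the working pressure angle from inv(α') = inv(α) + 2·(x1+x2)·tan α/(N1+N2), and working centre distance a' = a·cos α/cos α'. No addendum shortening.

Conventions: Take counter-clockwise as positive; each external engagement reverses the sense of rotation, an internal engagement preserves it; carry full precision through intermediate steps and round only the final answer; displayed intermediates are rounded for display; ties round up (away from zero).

1.5508

topology: single-mesh involute geometry — m = 3.416, 30T/71T pair
base radii: r_b1 = 46.864109, r_b2 = 110.911725
tip radii: r_a1 = 54.054784, r_a2 = 126.067480
inv(α') = inv(23.851°) + 2·(-0.176+0.405)·tan α/(30+71) = 0.02784260  ⇒  α' = 24.42304°
a' = a·cos α / cos α' = 172.5080·cos 23.851°/cos 24.42304° = 173.281498
action lengths: √(r_a1²−r_b1²) = 26.938354, √(r_a2²−r_b2²) = 59.929948
base pitch p_b = π·m·cos α = 9.815196
CR = (26.938354 + 59.929948 − 173.281498·sin 24.42304°)/9.815196 = 1.550810
contact ratio ≈ 1.5508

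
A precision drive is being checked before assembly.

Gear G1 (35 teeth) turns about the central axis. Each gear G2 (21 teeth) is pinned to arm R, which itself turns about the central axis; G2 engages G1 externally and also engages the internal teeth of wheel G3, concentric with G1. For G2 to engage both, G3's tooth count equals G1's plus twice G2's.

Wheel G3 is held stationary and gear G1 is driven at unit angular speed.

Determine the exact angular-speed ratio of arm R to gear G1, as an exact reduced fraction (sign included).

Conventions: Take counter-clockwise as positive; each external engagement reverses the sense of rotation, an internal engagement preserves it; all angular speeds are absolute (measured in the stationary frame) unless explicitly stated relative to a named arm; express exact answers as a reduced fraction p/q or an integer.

5/16

class = planetary set [G3 = 35+2·21 = 77; Willis about the carrier]
ring teeth: 35 + 2·21 = 77
35(ω_sun−ω_arm) = −77(ω_ring−ω_arm),  ω_ring = 0, ω_sun = 1
35(1−ω_arm) = −77(0−ω_arm)  ⇒  112·ω_arm = 35  ⇒  ω_arm = 5/16
ω_out/ω_in = 5/16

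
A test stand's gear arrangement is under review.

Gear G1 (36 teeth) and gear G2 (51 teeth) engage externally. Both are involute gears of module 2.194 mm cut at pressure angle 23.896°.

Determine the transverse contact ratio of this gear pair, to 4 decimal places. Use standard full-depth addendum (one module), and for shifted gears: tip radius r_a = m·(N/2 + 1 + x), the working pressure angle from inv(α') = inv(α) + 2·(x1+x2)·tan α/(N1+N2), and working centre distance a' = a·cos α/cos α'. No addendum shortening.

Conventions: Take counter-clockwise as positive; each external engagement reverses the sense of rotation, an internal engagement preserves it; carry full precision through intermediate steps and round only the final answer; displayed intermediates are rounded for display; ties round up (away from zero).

recognized (one external pair, fixed centres): single-mesh tooth geometry, m = 2.194, N1 = 36, N2 = 51
base radii: r_b1 = 36.106834, r_b2 = 51.151348
tip radii: r_a1 = 41.686000, r_a2 = 58.141000
no profile shift: α' = α, a' = a
action lengths: √(r_a1²−r_b1²) = 20.833126, √(r_a2²−r_b2²) = 27.639020
base pitch p_b = π·m·cos α = 6.301831
CR = (20.833126 + 27.639020 − 95.439000·sin 23.89600°)/6.301831 = 1.556997
contact ratio ≈ 1.5570

1.5570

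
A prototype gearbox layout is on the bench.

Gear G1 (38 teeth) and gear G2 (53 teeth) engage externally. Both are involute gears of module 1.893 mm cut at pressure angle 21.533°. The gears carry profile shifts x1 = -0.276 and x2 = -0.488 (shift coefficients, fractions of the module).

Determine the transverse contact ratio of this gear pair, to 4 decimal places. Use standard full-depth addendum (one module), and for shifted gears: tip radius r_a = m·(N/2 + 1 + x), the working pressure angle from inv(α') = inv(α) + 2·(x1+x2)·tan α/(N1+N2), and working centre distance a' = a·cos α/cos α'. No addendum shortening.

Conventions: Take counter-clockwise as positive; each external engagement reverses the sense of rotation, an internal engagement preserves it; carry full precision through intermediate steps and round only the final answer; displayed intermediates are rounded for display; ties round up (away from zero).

single-mesh involute tooth geometry (38T engaging 53T at module 1.893)
base radii: r_b1 = 33.456731, r_b2 = 46.663335
tip radii: r_a1 = 37.337532, r_a2 = 51.133716
inv(α') = inv(21.533°) + 2·(-0.276-0.488)·tan α/(38+53) = 0.01212880  ⇒  α' = 18.71202°
a' = a·cos α / cos α' = 86.1315·cos 21.533°/cos 18.71202° = 84.591307
action lengths: √(r_a1²−r_b1²) = 16.575236, √(r_a2²−r_b2²) = 20.909090
base pitch p_b = π·m·cos α = 5.531969
CR = (16.575236 + 20.909090 − 84.591307·sin 18.71202°)/5.531969 = 1.870302
contact ratio ≈ 1.8703

1.8703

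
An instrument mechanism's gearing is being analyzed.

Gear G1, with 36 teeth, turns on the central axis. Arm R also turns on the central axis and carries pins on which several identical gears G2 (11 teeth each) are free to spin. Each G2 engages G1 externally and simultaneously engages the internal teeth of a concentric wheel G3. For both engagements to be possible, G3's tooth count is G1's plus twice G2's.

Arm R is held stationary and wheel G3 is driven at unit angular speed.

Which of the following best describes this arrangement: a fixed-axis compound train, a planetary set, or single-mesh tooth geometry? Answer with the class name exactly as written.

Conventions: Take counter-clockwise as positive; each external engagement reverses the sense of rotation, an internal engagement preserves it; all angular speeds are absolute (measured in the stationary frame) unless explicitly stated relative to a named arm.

planetary set (36T centre, 11T on arm, 58T internal) — Willis relation
classification: planetary set

planetary set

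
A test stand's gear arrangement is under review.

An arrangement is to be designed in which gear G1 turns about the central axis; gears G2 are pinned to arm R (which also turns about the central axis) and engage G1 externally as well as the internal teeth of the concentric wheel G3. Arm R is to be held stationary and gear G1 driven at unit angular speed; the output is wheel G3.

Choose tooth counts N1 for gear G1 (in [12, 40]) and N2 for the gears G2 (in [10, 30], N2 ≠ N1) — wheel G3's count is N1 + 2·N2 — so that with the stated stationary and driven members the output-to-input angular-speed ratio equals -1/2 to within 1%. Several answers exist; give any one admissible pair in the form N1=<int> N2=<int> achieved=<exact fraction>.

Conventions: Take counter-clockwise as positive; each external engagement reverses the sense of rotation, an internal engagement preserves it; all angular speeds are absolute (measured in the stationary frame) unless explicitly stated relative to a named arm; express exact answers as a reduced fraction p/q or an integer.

design class (target -1/2): planetary set
Willis with ω_arm = 0: ω_ring/ω_sun = −N1/N3; set equal to -1/2  ⇒  N3/N1 = −1/(-1/2) = 2
N3 = N1 + 2·N2  ⇒  N2/N1 = (N3/N1 − 1)/2 = (2 − 1)/2 = 1/2
smallest multiple with N1 ≥ 12 and N2 ≥ 10: k = 10  ⇒  N1 = 10·2 = 20, N2 = 10·1 = 10 (N1 ≤ 40, N2 ≤ 30, N2 ≠ N1 ✓), N3 = 20 + 2·10 = 40
check: −N1/N3 with N1 = 20, N3 = 40 gives -1/2; |achieved − target| = 0 ≤ 1/200 ✓

N1=20 N2=10 achieved=-1/2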